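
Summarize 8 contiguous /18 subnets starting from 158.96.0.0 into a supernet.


Original prefix: /18
Number of subnets: 8 = 2^3
New prefix = 18 - 3 = 15
Supernet: 158.96.0.0/15


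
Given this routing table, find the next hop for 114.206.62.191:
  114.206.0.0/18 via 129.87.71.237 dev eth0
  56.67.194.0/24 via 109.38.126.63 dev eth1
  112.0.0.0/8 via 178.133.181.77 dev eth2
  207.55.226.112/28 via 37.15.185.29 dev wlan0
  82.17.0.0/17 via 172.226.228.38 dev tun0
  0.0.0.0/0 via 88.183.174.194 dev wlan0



Longest prefix match for 114.206.62.191:
  /18 114.206.0.0: MATCH
  /24 56.67.194.0: no
  /8 112.0.0.0: no
  /28 207.55.226.112: no
  /17 82.17.0.0: no
  /0 0.0.0.0: MATCH
Selected: next-hop 129.87.71.237 via eth0 (matched /18)


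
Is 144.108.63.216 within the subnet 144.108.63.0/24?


Subnet network: 144.108.63.0
Test IP AND mask: 144.108.63.0
Yes, 144.108.63.216 is in 144.108.63.0/24


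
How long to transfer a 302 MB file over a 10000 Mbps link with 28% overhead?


Effective throughput = 10000 * (1 - 28/100) = 7200 Mbps
File size in Mb = 302 * 8 = 2416 Mb
Time = 2416 / 7200
Time = 0.3356 seconds


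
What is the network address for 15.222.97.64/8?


IP:   00001111.11011110.01100001.01000000
Mask: 11111111.00000000.00000000.00000000
AND operation:
Net:  00001111.00000000.00000000.00000000
Network: 15.0.0.0/8


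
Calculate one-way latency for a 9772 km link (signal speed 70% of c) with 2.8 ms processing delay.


Speed = 0.7 * 3e5 km/s = 210000 km/s
Propagation delay = 9772 / 210000 = 0.0465 s = 46.5333 ms
Processing delay = 2.8 ms
Total one-way latency = 49.3333 ms


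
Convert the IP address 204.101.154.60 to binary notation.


204 = 11001100
101 = 01100101
154 = 10011010
60 = 00111100
Binary: 11001100.01100101.10011010.00111100


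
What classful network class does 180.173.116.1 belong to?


First octet: 180
Binary: 10110100
10xxxxxx -> Class B (128-191)
Class B, default mask 255.255.0.0 (/16)


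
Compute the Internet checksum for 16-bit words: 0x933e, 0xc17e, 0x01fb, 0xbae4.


Sum all words (with carry folding):
+ 0x933e = 0x933e
+ 0xc17e = 0x54bd
+ 0x01fb = 0x56b8
+ 0xbae4 = 0x119d
One's complement: ~0x119d
Checksum = 0xee62


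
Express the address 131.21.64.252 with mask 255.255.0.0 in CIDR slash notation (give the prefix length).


Binary: 11111111.11111111.00000000.00000000
Count leading 1s
Prefix: /16


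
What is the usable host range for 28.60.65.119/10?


Network: 28.0.0.0
Broadcast: 28.63.255.255
First usable = network + 1
Last usable = broadcast - 1
Range: 28.0.0.1 to 28.63.255.254


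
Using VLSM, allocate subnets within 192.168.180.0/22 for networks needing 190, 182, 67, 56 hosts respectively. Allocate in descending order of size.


190 hosts -> /24 (254 usable): 192.168.180.0/24
182 hosts -> /24 (254 usable): 192.168.181.0/24
67 hosts -> /25 (126 usable): 192.168.182.0/25
56 hosts -> /26 (62 usable): 192.168.182.128/26
Allocation: 192.168.180.0/24 (190 hosts, 254 usable); 192.168.181.0/24 (182 hosts, 254 usable); 192.168.182.0/25 (67 hosts, 126 usable); 192.168.182.128/26 (56 hosts, 62 usable)


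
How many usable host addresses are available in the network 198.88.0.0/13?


Host bits = 32 - 13 = 19
Total addresses = 2^19 = 524288
Usable = total - 2 (network and broadcast)
Usable hosts: 524286


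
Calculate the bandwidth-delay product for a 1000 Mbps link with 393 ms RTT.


BDP = bandwidth * RTT
= 1000 Mbps * 393 ms
= 1000 * 1e6 * 393 / 1000 bits
= 393000000 bits
= 49125000 bytes
= 47973.6328 KB
BDP = 393000000 bits (49125000 bytes)


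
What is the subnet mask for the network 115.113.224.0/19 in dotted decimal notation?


/19 means 19 network bits, 13 host bits
Binary: 11111111111111111110000000000000
Mask: 255.255.224.0


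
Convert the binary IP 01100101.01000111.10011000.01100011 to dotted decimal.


01100101 = 101
01000111 = 71
10011000 = 152
01100011 = 99
IP: 101.71.152.99


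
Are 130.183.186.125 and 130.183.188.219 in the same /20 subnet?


Mask: 255.255.240.0
130.183.186.125 AND mask = 130.183.176.0
130.183.188.219 AND mask = 130.183.176.0
Yes, same subnet (130.183.176.0)


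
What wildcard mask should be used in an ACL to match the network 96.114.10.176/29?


Subnet mask: 255.255.255.248
Wildcard = 255.255.255.255 - subnet mask
255 - 255 = 0
255 - 255 = 0
255 - 255 = 0
255 - 248 = 7
Wildcard: 0.0.0.7


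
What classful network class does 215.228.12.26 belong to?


First octet: 215
Binary: 11010111
110xxxxx -> Class C (192-223)
Class C, default mask 255.255.255.0 (/24)


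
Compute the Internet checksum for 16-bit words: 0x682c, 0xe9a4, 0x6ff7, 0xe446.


Sum all words (with carry folding):
+ 0x682c = 0x682c
+ 0xe9a4 = 0x51d1
+ 0x6ff7 = 0xc1c8
+ 0xe446 = 0xa60f
One's complement: ~0xa60f
Checksum = 0x59f0


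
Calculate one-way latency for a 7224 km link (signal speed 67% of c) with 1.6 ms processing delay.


Speed = 0.67 * 3e5 km/s = 201000 km/s
Propagation delay = 7224 / 201000 = 0.0359 s = 35.9403 ms
Processing delay = 1.6 ms
Total one-way latency = 37.5403 ms


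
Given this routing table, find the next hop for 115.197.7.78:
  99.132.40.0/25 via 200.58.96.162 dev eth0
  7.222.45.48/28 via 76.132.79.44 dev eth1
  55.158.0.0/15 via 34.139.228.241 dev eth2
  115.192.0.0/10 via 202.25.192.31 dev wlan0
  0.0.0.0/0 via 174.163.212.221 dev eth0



Longest prefix match for 115.197.7.78:
  /25 99.132.40.0: no
  /28 7.222.45.48: no
  /15 55.158.0.0: no
  /10 115.192.0.0: MATCH
  /0 0.0.0.0: MATCH
Selected: next-hop 202.25.192.31 via wlan0 (matched /10)


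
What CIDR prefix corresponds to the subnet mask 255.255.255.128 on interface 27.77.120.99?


Binary: 11111111.11111111.11111111.10000000
Count leading 1s
Prefix: /25


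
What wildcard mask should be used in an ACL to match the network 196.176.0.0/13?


Subnet mask: 255.248.0.0
Wildcard = 255.255.255.255 - subnet mask
255 - 255 = 0
255 - 248 = 7
255 - 0 = 255
255 - 0 = 255
Wildcard: 0.7.255.255


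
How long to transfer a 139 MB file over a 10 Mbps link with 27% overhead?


Effective throughput = 10 * (1 - 27/100) = 7.3 Mbps
File size in Mb = 139 * 8 = 1112 Mb
Time = 1112 / 7.3
Time = 152.3288 seconds


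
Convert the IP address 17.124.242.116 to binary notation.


17 = 00010001
124 = 01111100
242 = 11110010
116 = 01110100
Binary: 00010001.01111100.11110010.01110100


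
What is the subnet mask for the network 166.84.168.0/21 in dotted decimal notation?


/21 means 21 network bits, 11 host bits
Binary: 11111111111111111111100000000000
Mask: 255.255.248.0


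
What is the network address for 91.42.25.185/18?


IP:   01011011.00101010.00011001.10111001
Mask: 11111111.11111111.11000000.00000000
AND operation:
Net:  01011011.00101010.00000000.00000000
Network: 91.42.0.0/18


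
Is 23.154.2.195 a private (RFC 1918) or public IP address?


RFC 1918 private ranges:
  10.0.0.0/8 (10.0.0.0 - 10.255.255.255)
  172.16.0.0/12 (172.16.0.0 - 172.31.255.255)
  192.168.0.0/16 (192.168.0.0 - 192.168.255.255)
Public (not in any RFC 1918 range)


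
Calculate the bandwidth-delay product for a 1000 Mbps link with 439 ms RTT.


BDP = bandwidth * RTT
= 1000 Mbps * 439 ms
= 1000 * 1e6 * 439 / 1000 bits
= 439000000 bits
= 54875000 bytes
= 53588.8672 KB
BDP = 439000000 bits (54875000 bytes)


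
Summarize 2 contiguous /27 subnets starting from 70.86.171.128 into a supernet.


Original prefix: /27
Number of subnets: 2 = 2^1
New prefix = 27 - 1 = 26
Supernet: 70.86.171.128/26


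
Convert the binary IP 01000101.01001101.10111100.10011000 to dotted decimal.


01000101 = 69
01001101 = 77
10111100 = 188
10011000 = 152
IP: 69.77.188.152


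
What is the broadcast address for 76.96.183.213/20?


Network: 76.96.176.0/20
Host bits = 12
Set all host bits to 1:
Broadcast: 76.96.191.255


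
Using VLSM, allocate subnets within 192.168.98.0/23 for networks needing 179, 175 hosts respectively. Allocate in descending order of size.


179 hosts -> /24 (254 usable): 192.168.98.0/24
175 hosts -> /24 (254 usable): 192.168.99.0/24
Allocation: 192.168.98.0/24 (179 hosts, 254 usable); 192.168.99.0/24 (175 hosts, 254 usable)


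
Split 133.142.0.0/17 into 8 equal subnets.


New prefix = 17 + 3 = 20
Each subnet has 4096 addresses
  133.142.0.0/20
  133.142.16.0/20
  133.142.32.0/20
  133.142.48.0/20
  133.142.64.0/20
  133.142.80.0/20
  133.142.96.0/20
  133.142.112.0/20
Subnets: 133.142.0.0/20, 133.142.16.0/20, 133.142.32.0/20, 133.142.48.0/20, 133.142.64.0/20, 133.142.80.0/20, 133.142.96.0/20, 133.142.112.0/20


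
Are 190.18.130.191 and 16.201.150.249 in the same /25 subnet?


Mask: 255.255.255.128
190.18.130.191 AND mask = 190.18.130.128
16.201.150.249 AND mask = 16.201.150.128
No, different subnets (190.18.130.128 vs 16.201.150.128)


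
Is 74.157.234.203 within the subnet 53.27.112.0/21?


Subnet network: 53.27.112.0
Test IP AND mask: 74.157.232.0
No, 74.157.234.203 is not in 53.27.112.0/21


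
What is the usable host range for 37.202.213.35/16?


Network: 37.202.0.0
Broadcast: 37.202.255.255
First usable = network + 1
Last usable = broadcast - 1
Range: 37.202.0.1 to 37.202.255.254


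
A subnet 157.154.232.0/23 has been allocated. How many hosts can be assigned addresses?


Host bits = 32 - 23 = 9
Total addresses = 2^9 = 512
Usable = total - 2 (network and broadcast)
Usable hosts: 510


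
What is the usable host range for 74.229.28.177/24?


Network: 74.229.28.0
Broadcast: 74.229.28.255
First usable = network + 1
Last usable = broadcast - 1
Range: 74.229.28.1 to 74.229.28.254


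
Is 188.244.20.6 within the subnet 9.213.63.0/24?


Subnet network: 9.213.63.0
Test IP AND mask: 188.244.20.0
No, 188.244.20.6 is not in 9.213.63.0/24


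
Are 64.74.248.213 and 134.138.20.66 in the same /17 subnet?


Mask: 255.255.128.0
64.74.248.213 AND mask = 64.74.128.0
134.138.20.66 AND mask = 134.138.0.0
No, different subnets (64.74.128.0 vs 134.138.0.0)


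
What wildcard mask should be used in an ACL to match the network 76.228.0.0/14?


Subnet mask: 255.252.0.0
Wildcard = 255.255.255.255 - subnet mask
255 - 255 = 0
255 - 252 = 3
255 - 0 = 255
255 - 0 = 255
Wildcard: 0.3.255.255


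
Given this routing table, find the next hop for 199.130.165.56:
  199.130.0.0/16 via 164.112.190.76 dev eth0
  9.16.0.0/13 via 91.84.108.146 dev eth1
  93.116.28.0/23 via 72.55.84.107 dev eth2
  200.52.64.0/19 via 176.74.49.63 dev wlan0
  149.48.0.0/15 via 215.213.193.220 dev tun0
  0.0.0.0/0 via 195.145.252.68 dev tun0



Longest prefix match for 199.130.165.56:
  /16 199.130.0.0: MATCH
  /13 9.16.0.0: no
  /23 93.116.28.0: no
  /19 200.52.64.0: no
  /15 149.48.0.0: no
  /0 0.0.0.0: MATCH
Selected: next-hop 164.112.190.76 via eth0 (matched /16)


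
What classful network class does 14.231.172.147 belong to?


First octet: 14
Binary: 00001110
0xxxxxxx -> Class A (1-126)
Class A, default mask 255.0.0.0 (/8)


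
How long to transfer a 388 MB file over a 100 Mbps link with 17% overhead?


Effective throughput = 100 * (1 - 17/100) = 83 Mbps
File size in Mb = 388 * 8 = 3104 Mb
Time = 3104 / 83
Time = 37.3976 seconds


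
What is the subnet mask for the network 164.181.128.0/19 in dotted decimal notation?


/19 means 19 network bits, 13 host bits
Binary: 11111111111111111110000000000000
Mask: 255.255.224.0


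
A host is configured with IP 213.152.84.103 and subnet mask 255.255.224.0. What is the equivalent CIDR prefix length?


Binary: 11111111.11111111.11100000.00000000
Count leading 1s
Prefix: /19


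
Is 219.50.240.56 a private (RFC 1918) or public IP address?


RFC 1918 private ranges:
  10.0.0.0/8 (10.0.0.0 - 10.255.255.255)
  172.16.0.0/12 (172.16.0.0 - 172.31.255.255)
  192.168.0.0/16 (192.168.0.0 - 192.168.255.255)
Public (not in any RFC 1918 range)


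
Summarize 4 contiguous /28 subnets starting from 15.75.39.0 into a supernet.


Original prefix: /28
Number of subnets: 4 = 2^2
New prefix = 28 - 2 = 26
Supernet: 15.75.39.0/26


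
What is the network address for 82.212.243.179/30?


IP:   01010010.11010100.11110011.10110011
Mask: 11111111.11111111.11111111.11111100
AND operation:
Net:  01010010.11010100.11110011.10110000
Network: 82.212.243.176/30


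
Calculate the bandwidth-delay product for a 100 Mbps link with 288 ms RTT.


BDP = bandwidth * RTT
= 100 Mbps * 288 ms
= 100 * 1e6 * 288 / 1000 bits
= 28800000 bits
= 3600000 bytes
= 3515.625 KB
BDP = 28800000 bits (3600000 bytes)


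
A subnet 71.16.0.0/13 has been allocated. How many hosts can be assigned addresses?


Host bits = 32 - 13 = 19
Total addresses = 2^19 = 524288
Usable = total - 2 (network and broadcast)
Usable hosts: 524286


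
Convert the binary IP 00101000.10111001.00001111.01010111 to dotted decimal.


00101000 = 40
10111001 = 185
00001111 = 15
01010111 = 87
IP: 40.185.15.87


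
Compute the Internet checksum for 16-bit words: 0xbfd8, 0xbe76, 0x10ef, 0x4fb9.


Sum all words (with carry folding):
+ 0xbfd8 = 0xbfd8
+ 0xbe76 = 0x7e4f
+ 0x10ef = 0x8f3e
+ 0x4fb9 = 0xdef7
One's complement: ~0xdef7
Checksum = 0x2108


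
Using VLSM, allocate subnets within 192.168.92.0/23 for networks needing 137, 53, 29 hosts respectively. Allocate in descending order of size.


137 hosts -> /24 (254 usable): 192.168.92.0/24
53 hosts -> /26 (62 usable): 192.168.93.0/26
29 hosts -> /27 (30 usable): 192.168.93.64/27
Allocation: 192.168.92.0/24 (137 hosts, 254 usable); 192.168.93.0/26 (53 hosts, 62 usable); 192.168.93.64/27 (29 hosts, 30 usable)


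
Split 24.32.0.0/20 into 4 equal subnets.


New prefix = 20 + 2 = 22
Each subnet has 1024 addresses
  24.32.0.0/22
  24.32.4.0/22
  24.32.8.0/22
  24.32.12.0/22
Subnets: 24.32.0.0/22, 24.32.4.0/22, 24.32.8.0/22, 24.32.12.0/22


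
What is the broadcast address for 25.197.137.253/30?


Network: 25.197.137.252/30
Host bits = 2
Set all host bits to 1:
Broadcast: 25.197.137.255


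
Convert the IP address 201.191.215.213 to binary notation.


201 = 11001001
191 = 10111111
215 = 11010111
213 = 11010101
Binary: 11001001.10111111.11010111.11010101


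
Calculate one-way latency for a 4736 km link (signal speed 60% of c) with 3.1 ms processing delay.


Speed = 0.6 * 3e5 km/s = 180000 km/s
Propagation delay = 4736 / 180000 = 0.0263 s = 26.3111 ms
Processing delay = 3.1 ms
Total one-way latency = 29.4111 ms


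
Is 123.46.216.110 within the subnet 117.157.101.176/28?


Subnet network: 117.157.101.176
Test IP AND mask: 123.46.216.96
No, 123.46.216.110 is not in 117.157.101.176/28


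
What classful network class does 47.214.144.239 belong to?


First octet: 47
Binary: 00101111
0xxxxxxx -> Class A (1-126)
Class A, default mask 255.0.0.0 (/8)


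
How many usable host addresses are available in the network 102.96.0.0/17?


Host bits = 32 - 17 = 15
Total addresses = 2^15 = 32768
Usable = total - 2 (network and broadcast)
Usable hosts: 32766


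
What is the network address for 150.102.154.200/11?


IP:   10010110.01100110.10011010.11001000
Mask: 11111111.11100000.00000000.00000000
AND operation:
Net:  10010110.01100000.00000000.00000000
Network: 150.96.0.0/11


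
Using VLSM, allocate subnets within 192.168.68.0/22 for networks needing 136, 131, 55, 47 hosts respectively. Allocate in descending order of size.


136 hosts -> /24 (254 usable): 192.168.68.0/24
131 hosts -> /24 (254 usable): 192.168.69.0/24
55 hosts -> /26 (62 usable): 192.168.70.0/26
47 hosts -> /26 (62 usable): 192.168.70.64/26
Allocation: 192.168.68.0/24 (136 hosts, 254 usable); 192.168.69.0/24 (131 hosts, 254 usable); 192.168.70.0/26 (55 hosts, 62 usable); 192.168.70.64/26 (47 hosts, 62 usable)


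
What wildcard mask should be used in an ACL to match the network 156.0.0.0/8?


Subnet mask: 255.0.0.0
Wildcard = 255.255.255.255 - subnet mask
255 - 255 = 0
255 - 0 = 255
255 - 0 = 255
255 - 0 = 255
Wildcard: 0.255.255.255


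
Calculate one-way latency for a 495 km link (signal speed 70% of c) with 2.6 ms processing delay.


Speed = 0.7 * 3e5 km/s = 210000 km/s
Propagation delay = 495 / 210000 = 0.0024 s = 2.3571 ms
Processing delay = 2.6 ms
Total one-way latency = 4.9571 ms


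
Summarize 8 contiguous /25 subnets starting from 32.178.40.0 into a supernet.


Original prefix: /25
Number of subnets: 8 = 2^3
New prefix = 25 - 3 = 22
Supernet: 32.178.40.0/22


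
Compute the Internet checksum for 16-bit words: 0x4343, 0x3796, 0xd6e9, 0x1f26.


Sum all words (with carry folding):
+ 0x4343 = 0x4343
+ 0x3796 = 0x7ad9
+ 0xd6e9 = 0x51c3
+ 0x1f26 = 0x70e9
One's complement: ~0x70e9
Checksum = 0x8f16


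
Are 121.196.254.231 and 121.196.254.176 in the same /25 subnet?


Mask: 255.255.255.128
121.196.254.231 AND mask = 121.196.254.128
121.196.254.176 AND mask = 121.196.254.128
Yes, same subnet (121.196.254.128)


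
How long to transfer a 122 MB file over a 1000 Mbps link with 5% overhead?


Effective throughput = 1000 * (1 - 5/100) = 950 Mbps
File size in Mb = 122 * 8 = 976 Mb
Time = 976 / 950
Time = 1.0274 seconds


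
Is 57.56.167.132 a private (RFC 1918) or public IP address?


RFC 1918 private ranges:
  10.0.0.0/8 (10.0.0.0 - 10.255.255.255)
  172.16.0.0/12 (172.16.0.0 - 172.31.255.255)
  192.168.0.0/16 (192.168.0.0 - 192.168.255.255)
Public (not in any RFC 1918 range)


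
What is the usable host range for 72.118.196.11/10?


Network: 72.64.0.0
Broadcast: 72.127.255.255
First usable = network + 1
Last usable = broadcast - 1
Range: 72.64.0.1 to 72.127.255.254


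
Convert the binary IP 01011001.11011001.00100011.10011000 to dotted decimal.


01011001 = 89
11011001 = 217
00100011 = 35
10011000 = 152
IP: 89.217.35.152


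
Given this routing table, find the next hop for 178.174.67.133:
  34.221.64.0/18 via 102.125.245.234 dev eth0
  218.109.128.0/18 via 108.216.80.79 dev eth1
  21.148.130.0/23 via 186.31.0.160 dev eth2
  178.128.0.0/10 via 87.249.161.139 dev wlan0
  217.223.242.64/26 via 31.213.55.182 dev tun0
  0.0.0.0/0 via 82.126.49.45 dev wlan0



Longest prefix match for 178.174.67.133:
  /18 34.221.64.0: no
  /18 218.109.128.0: no
  /23 21.148.130.0: no
  /10 178.128.0.0: MATCH
  /26 217.223.242.64: no
  /0 0.0.0.0: MATCH
Selected: next-hop 87.249.161.139 via wlan0 (matched /10)


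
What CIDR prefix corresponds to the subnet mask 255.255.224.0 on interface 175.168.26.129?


Binary: 11111111.11111111.11100000.00000000
Count leading 1s
Prefix: /19


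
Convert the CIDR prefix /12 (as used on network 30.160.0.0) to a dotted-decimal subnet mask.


/12 means 12 network bits, 20 host bits
Binary: 11111111111100000000000000000000
Mask: 255.240.0.0


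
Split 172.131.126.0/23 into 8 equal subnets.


New prefix = 23 + 3 = 26
Each subnet has 64 addresses
  172.131.126.0/26
  172.131.126.64/26
  172.131.126.128/26
  172.131.126.192/26
  172.131.127.0/26
  172.131.127.64/26
  172.131.127.128/26
  172.131.127.192/26
Subnets: 172.131.126.0/26, 172.131.126.64/26, 172.131.126.128/26, 172.131.126.192/26, 172.131.127.0/26, 172.131.127.64/26, 172.131.127.128/26, 172.131.127.192/26


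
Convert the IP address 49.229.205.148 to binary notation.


49 = 00110001
229 = 11100101
205 = 11001101
148 = 10010100
Binary: 00110001.11100101.11001101.10010100


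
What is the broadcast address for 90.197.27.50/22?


Network: 90.197.24.0/22
Host bits = 10
Set all host bits to 1:
Broadcast: 90.197.27.255


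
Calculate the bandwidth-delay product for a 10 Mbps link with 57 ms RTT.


BDP = bandwidth * RTT
= 10 Mbps * 57 ms
= 10 * 1e6 * 57 / 1000 bits
= 570000 bits
= 71250 bytes
= 69.5801 KB
BDP = 570000 bits (71250 bytes)


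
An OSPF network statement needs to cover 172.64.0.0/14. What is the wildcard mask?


Subnet mask: 255.252.0.0
Wildcard = 255.255.255.255 - subnet mask
255 - 255 = 0
255 - 252 = 3
255 - 0 = 255
255 - 0 = 255
Wildcard: 0.3.255.255


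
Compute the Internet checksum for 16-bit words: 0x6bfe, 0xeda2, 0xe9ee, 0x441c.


Sum all words (with carry folding):
+ 0x6bfe = 0x6bfe
+ 0xeda2 = 0x59a1
+ 0xe9ee = 0x4390
+ 0x441c = 0x87ac
One's complement: ~0x87ac
Checksum = 0x7853


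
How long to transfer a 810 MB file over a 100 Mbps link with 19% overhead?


Effective throughput = 100 * (1 - 19/100) = 81 Mbps
File size in Mb = 810 * 8 = 6480 Mb
Time = 6480 / 81
Time = 80 seconds


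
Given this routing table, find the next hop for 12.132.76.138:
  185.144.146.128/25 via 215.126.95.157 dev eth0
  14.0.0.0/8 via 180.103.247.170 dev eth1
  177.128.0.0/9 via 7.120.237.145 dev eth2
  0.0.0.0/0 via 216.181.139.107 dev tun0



Longest prefix match for 12.132.76.138:
  /25 185.144.146.128: no
  /8 14.0.0.0: no
  /9 177.128.0.0: no
  /0 0.0.0.0: MATCH
Selected: next-hop 216.181.139.107 via tun0 (matched /0)


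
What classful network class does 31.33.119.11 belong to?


First octet: 31
Binary: 00011111
0xxxxxxx -> Class A (1-126)
Class A, default mask 255.0.0.0 (/8)


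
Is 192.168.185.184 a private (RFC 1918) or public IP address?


RFC 1918 private ranges:
  10.0.0.0/8 (10.0.0.0 - 10.255.255.255)
  172.16.0.0/12 (172.16.0.0 - 172.31.255.255)
  192.168.0.0/16 (192.168.0.0 - 192.168.255.255)
Private (in 192.168.0.0/16)


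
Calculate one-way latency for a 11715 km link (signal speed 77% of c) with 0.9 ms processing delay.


Speed = 0.77 * 3e5 km/s = 231000 km/s
Propagation delay = 11715 / 231000 = 0.0507 s = 50.7143 ms
Processing delay = 0.9 ms
Total one-way latency = 51.6143 ms


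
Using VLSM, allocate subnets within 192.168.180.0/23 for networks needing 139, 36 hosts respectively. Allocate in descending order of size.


139 hosts -> /24 (254 usable): 192.168.180.0/24
36 hosts -> /26 (62 usable): 192.168.181.0/26
Allocation: 192.168.180.0/24 (139 hosts, 254 usable); 192.168.181.0/26 (36 hosts, 62 usable)


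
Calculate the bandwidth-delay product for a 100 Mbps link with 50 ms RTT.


BDP = bandwidth * RTT
= 100 Mbps * 50 ms
= 100 * 1e6 * 50 / 1000 bits
= 5000000 bits
= 625000 bytes
= 610.3516 KB
BDP = 5000000 bits (625000 bytes)


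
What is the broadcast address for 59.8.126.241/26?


Network: 59.8.126.192/26
Host bits = 6
Set all host bits to 1:
Broadcast: 59.8.126.255


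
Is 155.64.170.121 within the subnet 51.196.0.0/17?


Subnet network: 51.196.0.0
Test IP AND mask: 155.64.128.0
No, 155.64.170.121 is not in 51.196.0.0/17


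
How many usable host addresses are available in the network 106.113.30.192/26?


Host bits = 32 - 26 = 6
Total addresses = 2^6 = 64
Usable = total - 2 (network and broadcast)
Usable hosts: 62


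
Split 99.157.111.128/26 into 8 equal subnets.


New prefix = 26 + 3 = 29
Each subnet has 8 addresses
  99.157.111.128/29
  99.157.111.136/29
  99.157.111.144/29
  99.157.111.152/29
  99.157.111.160/29
  99.157.111.168/29
  99.157.111.176/29
  99.157.111.184/29
Subnets: 99.157.111.128/29, 99.157.111.136/29, 99.157.111.144/29, 99.157.111.152/29, 99.157.111.160/29, 99.157.111.168/29, 99.157.111.176/29, 99.157.111.184/29


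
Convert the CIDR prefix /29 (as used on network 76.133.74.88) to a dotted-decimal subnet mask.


/29 means 29 network bits, 3 host bits
Binary: 11111111111111111111111111111000
Mask: 255.255.255.248


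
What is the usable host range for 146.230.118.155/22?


Network: 146.230.116.0
Broadcast: 146.230.119.255
First usable = network + 1
Last usable = broadcast - 1
Range: 146.230.116.1 to 146.230.119.254


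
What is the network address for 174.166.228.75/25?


IP:   10101110.10100110.11100100.01001011
Mask: 11111111.11111111.11111111.10000000
AND operation:
Net:  10101110.10100110.11100100.00000000
Network: 174.166.228.0/25


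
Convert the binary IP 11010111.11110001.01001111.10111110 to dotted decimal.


11010111 = 215
11110001 = 241
01001111 = 79
10111110 = 190
IP: 215.241.79.190


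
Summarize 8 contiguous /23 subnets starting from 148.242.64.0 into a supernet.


Original prefix: /23
Number of subnets: 8 = 2^3
New prefix = 23 - 3 = 20
Supernet: 148.242.64.0/20


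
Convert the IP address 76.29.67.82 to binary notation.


76 = 01001100
29 = 00011101
67 = 01000011
82 = 01010010
Binary: 01001100.00011101.01000011.01010010


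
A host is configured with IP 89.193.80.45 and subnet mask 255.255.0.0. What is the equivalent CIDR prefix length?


Binary: 11111111.11111111.00000000.00000000
Count leading 1s
Prefix: /16


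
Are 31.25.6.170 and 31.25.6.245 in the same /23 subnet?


Mask: 255.255.254.0
31.25.6.170 AND mask = 31.25.6.0
31.25.6.245 AND mask = 31.25.6.0
Yes, same subnet (31.25.6.0)


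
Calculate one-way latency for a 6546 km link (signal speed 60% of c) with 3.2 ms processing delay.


Speed = 0.6 * 3e5 km/s = 180000 km/s
Propagation delay = 6546 / 180000 = 0.0364 s = 36.3667 ms
Processing delay = 3.2 ms
Total one-way latency = 39.5667 ms


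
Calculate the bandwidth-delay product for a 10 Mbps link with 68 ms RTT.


BDP = bandwidth * RTT
= 10 Mbps * 68 ms
= 10 * 1e6 * 68 / 1000 bits
= 680000 bits
= 85000 bytes
= 83.0078 KB
BDP = 680000 bits (85000 bytes)


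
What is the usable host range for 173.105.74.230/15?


Network: 173.104.0.0
Broadcast: 173.105.255.255
First usable = network + 1
Last usable = broadcast - 1
Range: 173.104.0.1 to 173.105.255.254


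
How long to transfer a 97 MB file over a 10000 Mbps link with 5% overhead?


Effective throughput = 10000 * (1 - 5/100) = 9500 Mbps
File size in Mb = 97 * 8 = 776 Mb
Time = 776 / 9500
Time = 0.0817 seconds


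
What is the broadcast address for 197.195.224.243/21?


Network: 197.195.224.0/21
Host bits = 11
Set all host bits to 1:
Broadcast: 197.195.231.255


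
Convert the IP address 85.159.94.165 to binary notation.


85 = 01010101
159 = 10011111
94 = 01011110
165 = 10100101
Binary: 01010101.10011111.01011110.10100101


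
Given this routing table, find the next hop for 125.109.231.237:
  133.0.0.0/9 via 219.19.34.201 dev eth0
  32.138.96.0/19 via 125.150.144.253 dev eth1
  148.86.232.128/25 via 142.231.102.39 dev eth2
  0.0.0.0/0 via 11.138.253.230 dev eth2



Longest prefix match for 125.109.231.237:
  /9 133.0.0.0: no
  /19 32.138.96.0: no
  /25 148.86.232.128: no
  /0 0.0.0.0: MATCH
Selected: next-hop 11.138.253.230 via eth2 (matched /0)


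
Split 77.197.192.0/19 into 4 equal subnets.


New prefix = 19 + 2 = 21
Each subnet has 2048 addresses
  77.197.192.0/21
  77.197.200.0/21
  77.197.208.0/21
  77.197.216.0/21
Subnets: 77.197.192.0/21, 77.197.200.0/21, 77.197.208.0/21, 77.197.216.0/21


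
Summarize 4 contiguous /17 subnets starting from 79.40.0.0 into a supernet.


Original prefix: /17
Number of subnets: 4 = 2^2
New prefix = 17 - 2 = 15
Supernet: 79.40.0.0/15


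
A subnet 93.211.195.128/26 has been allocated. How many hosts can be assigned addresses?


Host bits = 32 - 26 = 6
Total addresses = 2^6 = 64
Usable = total - 2 (network and broadcast)
Usable hosts: 62


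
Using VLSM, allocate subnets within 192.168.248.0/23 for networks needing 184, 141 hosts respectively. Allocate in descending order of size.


184 hosts -> /24 (254 usable): 192.168.248.0/24
141 hosts -> /24 (254 usable): 192.168.249.0/24
Allocation: 192.168.248.0/24 (184 hosts, 254 usable); 192.168.249.0/24 (141 hosts, 254 usable)


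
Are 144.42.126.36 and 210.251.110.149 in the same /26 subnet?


Mask: 255.255.255.192
144.42.126.36 AND mask = 144.42.126.0
210.251.110.149 AND mask = 210.251.110.128
No, different subnets (144.42.126.0 vs 210.251.110.128)


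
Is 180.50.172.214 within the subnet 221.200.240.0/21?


Subnet network: 221.200.240.0
Test IP AND mask: 180.50.168.0
No, 180.50.172.214 is not in 221.200.240.0/21


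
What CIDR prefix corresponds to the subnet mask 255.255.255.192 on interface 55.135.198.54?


Binary: 11111111.11111111.11111111.11000000
Count leading 1s
Prefix: /26


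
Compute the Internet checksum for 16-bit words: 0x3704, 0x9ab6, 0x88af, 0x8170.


Sum all words (with carry folding):
+ 0x3704 = 0x3704
+ 0x9ab6 = 0xd1ba
+ 0x88af = 0x5a6a
+ 0x8170 = 0xdbda
One's complement: ~0xdbda
Checksum = 0x2425


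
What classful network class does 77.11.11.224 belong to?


First octet: 77
Binary: 01001101
0xxxxxxx -> Class A (1-126)
Class A, default mask 255.0.0.0 (/8)


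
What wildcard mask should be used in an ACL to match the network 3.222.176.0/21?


Subnet mask: 255.255.248.0
Wildcard = 255.255.255.255 - subnet mask
255 - 255 = 0
255 - 255 = 0
255 - 248 = 7
255 - 0 = 255
Wildcard: 0.0.7.255


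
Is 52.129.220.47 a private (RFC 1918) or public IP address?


RFC 1918 private ranges:
  10.0.0.0/8 (10.0.0.0 - 10.255.255.255)
  172.16.0.0/12 (172.16.0.0 - 172.31.255.255)
  192.168.0.0/16 (192.168.0.0 - 192.168.255.255)
Public (not in any RFC 1918 range)


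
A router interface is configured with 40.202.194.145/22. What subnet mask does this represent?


/22 means 22 network bits, 10 host bits
Binary: 11111111111111111111110000000000
Mask: 255.255.252.0


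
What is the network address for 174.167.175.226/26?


IP:   10101110.10100111.10101111.11100010
Mask: 11111111.11111111.11111111.11000000
AND operation:
Net:  10101110.10100111.10101111.11000000
Network: 174.167.175.192/26


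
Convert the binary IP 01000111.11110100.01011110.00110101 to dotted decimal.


01000111 = 71
11110100 = 244
01011110 = 94
00110101 = 53
IP: 71.244.94.53


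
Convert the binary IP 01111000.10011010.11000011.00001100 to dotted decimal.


01111000 = 120
10011010 = 154
11000011 = 195
00001100 = 12
IP: 120.154.195.12


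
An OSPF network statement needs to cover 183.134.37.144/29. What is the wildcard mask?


Subnet mask: 255.255.255.248
Wildcard = 255.255.255.255 - subnet mask
255 - 255 = 0
255 - 255 = 0
255 - 255 = 0
255 - 248 = 7
Wildcard: 0.0.0.7


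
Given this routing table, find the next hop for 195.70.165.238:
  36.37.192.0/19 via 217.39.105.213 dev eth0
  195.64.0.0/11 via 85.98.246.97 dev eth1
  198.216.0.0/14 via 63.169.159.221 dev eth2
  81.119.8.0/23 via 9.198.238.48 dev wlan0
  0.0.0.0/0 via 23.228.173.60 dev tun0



Longest prefix match for 195.70.165.238:
  /19 36.37.192.0: no
  /11 195.64.0.0: MATCH
  /14 198.216.0.0: no
  /23 81.119.8.0: no
  /0 0.0.0.0: MATCH
Selected: next-hop 85.98.246.97 via eth1 (matched /11)


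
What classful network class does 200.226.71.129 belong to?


First octet: 200
Binary: 11001000
110xxxxx -> Class C (192-223)
Class C, default mask 255.255.255.0 (/24)


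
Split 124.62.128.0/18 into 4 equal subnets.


New prefix = 18 + 2 = 20
Each subnet has 4096 addresses
  124.62.128.0/20
  124.62.144.0/20
  124.62.160.0/20
  124.62.176.0/20
Subnets: 124.62.128.0/20, 124.62.144.0/20, 124.62.160.0/20, 124.62.176.0/20


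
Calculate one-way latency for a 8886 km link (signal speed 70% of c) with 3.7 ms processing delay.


Speed = 0.7 * 3e5 km/s = 210000 km/s
Propagation delay = 8886 / 210000 = 0.0423 s = 42.3143 ms
Processing delay = 3.7 ms
Total one-way latency = 46.0143 ms


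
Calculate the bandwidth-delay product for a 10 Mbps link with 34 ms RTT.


BDP = bandwidth * RTT
= 10 Mbps * 34 ms
= 10 * 1e6 * 34 / 1000 bits
= 340000 bits
= 42500 bytes
= 41.5039 KB
BDP = 340000 bits (42500 bytes)


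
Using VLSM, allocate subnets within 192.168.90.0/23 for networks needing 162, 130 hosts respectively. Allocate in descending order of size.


162 hosts -> /24 (254 usable): 192.168.90.0/24
130 hosts -> /24 (254 usable): 192.168.91.0/24
Allocation: 192.168.90.0/24 (162 hosts, 254 usable); 192.168.91.0/24 (130 hosts, 254 usable)


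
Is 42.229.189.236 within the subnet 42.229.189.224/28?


Subnet network: 42.229.189.224
Test IP AND mask: 42.229.189.224
Yes, 42.229.189.236 is in 42.229.189.224/28


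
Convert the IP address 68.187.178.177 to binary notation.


68 = 01000100
187 = 10111011
178 = 10110010
177 = 10110001
Binary: 01000100.10111011.10110010.10110001


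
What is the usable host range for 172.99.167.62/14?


Network: 172.96.0.0
Broadcast: 172.99.255.255
First usable = network + 1
Last usable = broadcast - 1
Range: 172.96.0.1 to 172.99.255.254


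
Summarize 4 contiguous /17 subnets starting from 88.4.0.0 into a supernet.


Original prefix: /17
Number of subnets: 4 = 2^2
New prefix = 17 - 2 = 15
Supernet: 88.4.0.0/15


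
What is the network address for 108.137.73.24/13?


IP:   01101100.10001001.01001001.00011000
Mask: 11111111.11111000.00000000.00000000
AND operation:
Net:  01101100.10001000.00000000.00000000
Network: 108.136.0.0/13


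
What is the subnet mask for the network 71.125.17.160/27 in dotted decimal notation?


/27 means 27 network bits, 5 host bits
Binary: 11111111111111111111111111100000
Mask: 255.255.255.224


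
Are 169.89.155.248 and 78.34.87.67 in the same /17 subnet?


Mask: 255.255.128.0
169.89.155.248 AND mask = 169.89.128.0
78.34.87.67 AND mask = 78.34.0.0
No, different subnets (169.89.128.0 vs 78.34.0.0)


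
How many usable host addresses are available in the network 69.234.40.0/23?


Host bits = 32 - 23 = 9
Total addresses = 2^9 = 512
Usable = total - 2 (network and broadcast)
Usable hosts: 510


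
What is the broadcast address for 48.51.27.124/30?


Network: 48.51.27.124/30
Host bits = 2
Set all host bits to 1:
Broadcast: 48.51.27.127


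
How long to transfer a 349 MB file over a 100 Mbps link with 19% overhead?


Effective throughput = 100 * (1 - 19/100) = 81 Mbps
File size in Mb = 349 * 8 = 2792 Mb
Time = 2792 / 81
Time = 34.4691 seconds


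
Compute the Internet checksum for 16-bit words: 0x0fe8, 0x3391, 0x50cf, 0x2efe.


Sum all words (with carry folding):
+ 0x0fe8 = 0x0fe8
+ 0x3391 = 0x4379
+ 0x50cf = 0x9448
+ 0x2efe = 0xc346
One's complement: ~0xc346
Checksum = 0x3cb9


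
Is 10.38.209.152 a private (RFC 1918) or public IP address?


RFC 1918 private ranges:
  10.0.0.0/8 (10.0.0.0 - 10.255.255.255)
  172.16.0.0/12 (172.16.0.0 - 172.31.255.255)
  192.168.0.0/16 (192.168.0.0 - 192.168.255.255)
Private (in 10.0.0.0/8)


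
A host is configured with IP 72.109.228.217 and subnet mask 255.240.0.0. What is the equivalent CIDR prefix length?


Binary: 11111111.11110000.00000000.00000000
Count leading 1s
Prefix: /12


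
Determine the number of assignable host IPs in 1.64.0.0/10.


Host bits = 32 - 10 = 22
Total addresses = 2^22 = 4194304
Usable = total - 2 (network and broadcast)
Usable hosts: 4194302


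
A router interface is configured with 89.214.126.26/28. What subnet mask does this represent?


/28 means 28 network bits, 4 host bits
Binary: 11111111111111111111111111110000
Mask: 255.255.255.240


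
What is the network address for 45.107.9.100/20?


IP:   00101101.01101011.00001001.01100100
Mask: 11111111.11111111.11110000.00000000
AND operation:
Net:  00101101.01101011.00000000.00000000
Network: 45.107.0.0/20


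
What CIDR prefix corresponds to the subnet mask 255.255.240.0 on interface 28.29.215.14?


Binary: 11111111.11111111.11110000.00000000
Count leading 1s
Prefix: /20


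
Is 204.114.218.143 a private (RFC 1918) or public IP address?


RFC 1918 private ranges:
  10.0.0.0/8 (10.0.0.0 - 10.255.255.255)
  172.16.0.0/12 (172.16.0.0 - 172.31.255.255)
  192.168.0.0/16 (192.168.0.0 - 192.168.255.255)
Public (not in any RFC 1918 range)


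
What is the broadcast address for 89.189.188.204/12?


Network: 89.176.0.0/12
Host bits = 20
Set all host bits to 1:
Broadcast: 89.191.255.255


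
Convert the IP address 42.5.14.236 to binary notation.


42 = 00101010
5 = 00000101
14 = 00001110
236 = 11101100
Binary: 00101010.00000101.00001110.11101100


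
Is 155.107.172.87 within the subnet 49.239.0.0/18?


Subnet network: 49.239.0.0
Test IP AND mask: 155.107.128.0
No, 155.107.172.87 is not in 49.239.0.0/18


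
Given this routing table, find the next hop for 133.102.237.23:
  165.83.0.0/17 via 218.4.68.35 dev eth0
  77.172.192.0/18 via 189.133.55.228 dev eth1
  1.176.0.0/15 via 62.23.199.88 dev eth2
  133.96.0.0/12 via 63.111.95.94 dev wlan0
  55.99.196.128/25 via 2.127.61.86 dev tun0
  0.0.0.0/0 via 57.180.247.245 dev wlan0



Longest prefix match for 133.102.237.23:
  /17 165.83.0.0: no
  /18 77.172.192.0: no
  /15 1.176.0.0: no
  /12 133.96.0.0: MATCH
  /25 55.99.196.128: no
  /0 0.0.0.0: MATCH
Selected: next-hop 63.111.95.94 via wlan0 (matched /12)


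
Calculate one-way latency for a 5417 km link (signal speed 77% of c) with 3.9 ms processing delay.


Speed = 0.77 * 3e5 km/s = 231000 km/s
Propagation delay = 5417 / 231000 = 0.0235 s = 23.4502 ms
Processing delay = 3.9 ms
Total one-way latency = 27.3502 ms


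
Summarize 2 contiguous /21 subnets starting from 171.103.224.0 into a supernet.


Original prefix: /21
Number of subnets: 2 = 2^1
New prefix = 21 - 1 = 20
Supernet: 171.103.224.0/20


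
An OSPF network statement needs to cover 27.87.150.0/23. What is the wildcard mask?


Subnet mask: 255.255.254.0
Wildcard = 255.255.255.255 - subnet mask
255 - 255 = 0
255 - 255 = 0
255 - 254 = 1
255 - 0 = 255
Wildcard: 0.0.1.255


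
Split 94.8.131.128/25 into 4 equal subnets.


New prefix = 25 + 2 = 27
Each subnet has 32 addresses
  94.8.131.128/27
  94.8.131.160/27
  94.8.131.192/27
  94.8.131.224/27
Subnets: 94.8.131.128/27, 94.8.131.160/27, 94.8.131.192/27, 94.8.131.224/27


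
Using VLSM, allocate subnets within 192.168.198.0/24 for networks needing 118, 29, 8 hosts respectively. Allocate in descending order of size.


118 hosts -> /25 (126 usable): 192.168.198.0/25
29 hosts -> /27 (30 usable): 192.168.198.128/27
8 hosts -> /28 (14 usable): 192.168.198.160/28
Allocation: 192.168.198.0/25 (118 hosts, 126 usable); 192.168.198.128/27 (29 hosts, 30 usable); 192.168.198.160/28 (8 hosts, 14 usable)


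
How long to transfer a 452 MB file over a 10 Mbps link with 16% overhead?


Effective throughput = 10 * (1 - 16/100) = 8.4 Mbps
File size in Mb = 452 * 8 = 3616 Mb
Time = 3616 / 8.4
Time = 430.4762 seconds


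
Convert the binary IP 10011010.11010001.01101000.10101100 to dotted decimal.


10011010 = 154
11010001 = 209
01101000 = 104
10101100 = 172
IP: 154.209.104.172


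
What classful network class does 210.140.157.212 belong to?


First octet: 210
Binary: 11010010
110xxxxx -> Class C (192-223)
Class C, default mask 255.255.255.0 (/24)


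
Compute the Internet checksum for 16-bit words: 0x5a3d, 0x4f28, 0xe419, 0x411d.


Sum all words (with carry folding):
+ 0x5a3d = 0x5a3d
+ 0x4f28 = 0xa965
+ 0xe419 = 0x8d7f
+ 0x411d = 0xce9c
One's complement: ~0xce9c
Checksum = 0x3163


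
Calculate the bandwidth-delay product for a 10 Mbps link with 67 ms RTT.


BDP = bandwidth * RTT
= 10 Mbps * 67 ms
= 10 * 1e6 * 67 / 1000 bits
= 670000 bits
= 83750 bytes
= 81.7871 KB
BDP = 670000 bits (83750 bytes)


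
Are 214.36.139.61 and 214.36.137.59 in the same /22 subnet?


Mask: 255.255.252.0
214.36.139.61 AND mask = 214.36.136.0
214.36.137.59 AND mask = 214.36.136.0
Yes, same subnet (214.36.136.0)


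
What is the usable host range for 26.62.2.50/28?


Network: 26.62.2.48
Broadcast: 26.62.2.63
First usable = network + 1
Last usable = broadcast - 1
Range: 26.62.2.49 to 26.62.2.62


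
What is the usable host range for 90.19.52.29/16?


Network: 90.19.0.0
Broadcast: 90.19.255.255
First usable = network + 1
Last usable = broadcast - 1
Range: 90.19.0.1 to 90.19.255.254


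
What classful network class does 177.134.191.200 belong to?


First octet: 177
Binary: 10110001
10xxxxxx -> Class B (128-191)
Class B, default mask 255.255.0.0 (/16)


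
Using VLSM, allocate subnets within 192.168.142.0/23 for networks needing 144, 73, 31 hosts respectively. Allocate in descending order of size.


144 hosts -> /24 (254 usable): 192.168.142.0/24
73 hosts -> /25 (126 usable): 192.168.143.0/25
31 hosts -> /26 (62 usable): 192.168.143.128/26
Allocation: 192.168.142.0/24 (144 hosts, 254 usable); 192.168.143.0/25 (73 hosts, 126 usable); 192.168.143.128/26 (31 hosts, 62 usable)
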